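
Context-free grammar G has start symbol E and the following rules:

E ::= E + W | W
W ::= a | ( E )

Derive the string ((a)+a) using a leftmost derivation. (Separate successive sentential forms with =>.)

E => W => (E) => (E+W) => (W+W) => ((E)+W) => ((W)+W) => ((a)+W) => ((a)+a)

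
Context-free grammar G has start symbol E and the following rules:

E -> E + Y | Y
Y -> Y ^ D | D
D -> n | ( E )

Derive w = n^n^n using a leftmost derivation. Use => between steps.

E => Y   [E -> Y]
Y => Y^D   [Y -> Y ^ D]
Y^D => Y^D^D   [Y -> Y ^ D]
Y^D^D => D^D^D   [Y -> D]
D^D^D => n^D^D   [D -> n]
n^D^D => n^n^D   [D -> n]
n^n^D => n^n^n   [D -> n]

E=>Y=>Y^D=>Y^D^D=>D^D^D=>n^D^D=>n^n^D=>n^n^n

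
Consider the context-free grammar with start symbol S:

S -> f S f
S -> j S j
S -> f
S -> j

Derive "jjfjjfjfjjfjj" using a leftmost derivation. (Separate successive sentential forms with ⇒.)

S ⇒ jSj ⇒ jjSjj ⇒ jjfSfjj ⇒ jjfjSjfjj ⇒ jjfjjSjjfjj ⇒ jjfjjfSfjjfjj ⇒ jjfjjfjfjjfjj

S ⇒ jSj   [S -> j S j]
jSj ⇒ jjSjj   [S -> j S j]
jjSjj ⇒ jjfSfjj   [S -> f S f]
jjfSfjj ⇒ jjfjSjfjj   [S -> j S j]
jjfjSjfjj ⇒ jjfjjSjjfjj   [S -> j S j]
jjfjjSjjfjj ⇒ jjfjjfSfjjfjj   [S -> f S f]
jjfjjfSfjjfjj ⇒ jjfjjfjfjjfjj   [S -> j]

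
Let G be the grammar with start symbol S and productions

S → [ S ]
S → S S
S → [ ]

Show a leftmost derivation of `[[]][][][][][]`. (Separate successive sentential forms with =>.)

S => SS   [S → S S]
SS => [S]S   [S → [ S ]]
[S]S => [[]]S   [S → [ ]]
[[]]S => [[]]SS   [S → S S]
[[]]SS => [[]]SSS   [S → S S]
[[]]SSS => [[]]SSSS   [S → S S]
[[]]SSSS => [[]]SSSSS   [S → S S]
[[]]SSSSS => [[]][]SSSS   [S → [ ]]
[[]][]SSSS => [[]][][]SSS   [S → [ ]]
[[]][][]SSS => [[]][][][]SS   [S → [ ]]
[[]][][][]SS => [[]][][][][]S   [S → [ ]]
[[]][][][][]S => [[]][][][][][]   [S → [ ]]

S => SS => [S]S => [[]]S => [[]]SS => [[]]SSS => [[]]SSSS => [[]]SSSSS => [[]][]SSSS => [[]][][]SSS => [[]][][][]SS => [[]][][][][]S => [[]][][][][][]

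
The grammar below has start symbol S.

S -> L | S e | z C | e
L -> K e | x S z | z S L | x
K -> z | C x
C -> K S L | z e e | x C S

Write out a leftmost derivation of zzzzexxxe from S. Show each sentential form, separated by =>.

S=>Se=>zCe=>zKSLe=>zzSLe=>zzLLe=>zzzSLLe=>zzzLLLe=>zzzzSLLLe=>zzzzeLLLe=>zzzzexLLe=>zzzzexxLe=>zzzzexxxe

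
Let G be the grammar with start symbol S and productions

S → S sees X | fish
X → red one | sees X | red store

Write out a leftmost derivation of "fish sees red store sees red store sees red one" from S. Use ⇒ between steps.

S ⇒ S sees X ⇒ S sees X sees X ⇒ S sees X sees X sees X ⇒ fish sees X sees X sees X ⇒ fish sees red store sees X sees X ⇒ fish sees red store sees red store sees X ⇒ fish sees red store sees red store sees red one

S ⇒ S sees X   [S → S sees X]
S sees X ⇒ S sees X sees X   [S → S sees X]
S sees X sees X ⇒ S sees X sees X sees X   [S → S sees X]
S sees X sees X sees X ⇒ fish sees X sees X sees X   [S → fish]
fish sees X sees X sees X ⇒ fish sees red store sees X sees X   [X → red store]
fish sees red store sees X sees X ⇒ fish sees red store sees red store sees X   [X → red store]
fish sees red store sees red store sees X ⇒ fish sees red store sees red store sees red one   [X → red one]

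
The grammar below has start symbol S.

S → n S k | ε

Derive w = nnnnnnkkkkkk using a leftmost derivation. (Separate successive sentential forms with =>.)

S => nSk   [S → n S k]
nSk => nnSkk   [S → n S k]
nnSkk => nnnSkkk   [S → n S k]
nnnSkkk => nnnnSkkkk   [S → n S k]
nnnnSkkkk => nnnnnSkkkkk   [S → n S k]
nnnnnSkkkkk => nnnnnnSkkkkkk   [S → n S k]
nnnnnnSkkkkkk => nnnnnnkkkkkk   [S → ε]

S => nSk => nnSkk => nnnSkkk => nnnnSkkkk => nnnnnSkkkkk => nnnnnnSkkkkkk => nnnnnnkkkkkk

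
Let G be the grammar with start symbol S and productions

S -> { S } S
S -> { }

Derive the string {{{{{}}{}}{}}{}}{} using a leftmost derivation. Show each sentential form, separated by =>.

S => {S}S => {{S}S}S => {{{S}S}S}S => {{{{S}S}S}S}S => {{{{{}}S}S}S}S => {{{{{}}{}}S}S}S => {{{{{}}{}}{}}S}S => {{{{{}}{}}{}}{}}S => {{{{{}}{}}{}}{}}{}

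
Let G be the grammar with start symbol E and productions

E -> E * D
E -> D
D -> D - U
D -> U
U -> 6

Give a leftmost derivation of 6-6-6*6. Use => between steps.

E => E*D => D*D => D-U*D => D-U-U*D => U-U-U*D => 6-U-U*D => 6-6-U*D => 6-6-6*D => 6-6-6*U => 6-6-6*6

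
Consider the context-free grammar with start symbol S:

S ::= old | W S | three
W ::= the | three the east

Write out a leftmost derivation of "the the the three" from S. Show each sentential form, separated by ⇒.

S ⇒ W S   [S ::= W S]
W S ⇒ the S   [W ::= the]
the S ⇒ the W S   [S ::= W S]
the W S ⇒ the the S   [W ::= the]
the the S ⇒ the the W S   [S ::= W S]
the the W S ⇒ the the the S   [W ::= the]
the the the S ⇒ the the the three   [S ::= three]

S ⇒ W S ⇒ the S ⇒ the W S ⇒ the the S ⇒ the the W S ⇒ the the the S ⇒ the the the three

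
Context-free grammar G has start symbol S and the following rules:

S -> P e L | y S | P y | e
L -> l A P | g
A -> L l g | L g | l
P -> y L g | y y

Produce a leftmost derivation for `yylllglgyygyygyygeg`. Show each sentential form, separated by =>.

S => yS => yPeL => yyLgeL => yylAPgeL => yylLgPgeL => yyllAPgPgeL => yyllLgPgPgeL => yylllAPgPgPgeL => yylllLlgPgPgPgeL => yylllglgPgPgPgeL => yylllglgyygPgPgeL => yylllglgyygyygPgeL => yylllglgyygyygyygeL => yylllglgyygyygyygeg

S => yS   [S -> y S]
yS => yPeL   [S -> P e L]
yPeL => yyLgeL   [P -> y L g]
yyLgeL => yylAPgeL   [L -> l A P]
yylAPgeL => yylLgPgeL   [A -> L g]
yylLgPgeL => yyllAPgPgeL   [L -> l A P]
yyllAPgPgeL => yyllLgPgPgeL   [A -> L g]
yyllLgPgPgeL => yylllAPgPgPgeL   [L -> l A P]
yylllAPgPgPgeL => yylllLlgPgPgPgeL   [A -> L l g]
yylllLlgPgPgPgeL => yylllglgPgPgPgeL   [L -> g]
yylllglgPgPgPgeL => yylllglgyygPgPgeL   [P -> y y]
yylllglgyygPgPgeL => yylllglgyygyygPgeL   [P -> y y]
yylllglgyygyygPgeL => yylllglgyygyygyygeL   [P -> y y]
yylllglgyygyygyygeL => yylllglgyygyygyygeg   [L -> g]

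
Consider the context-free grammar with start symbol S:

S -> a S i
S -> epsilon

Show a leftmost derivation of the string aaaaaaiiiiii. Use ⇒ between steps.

S ⇒ aSi   [S -> a S i]
aSi ⇒ aaSii   [S -> a S i]
aaSii ⇒ aaaSiii   [S -> a S i]
aaaSiii ⇒ aaaaSiiii   [S -> a S i]
aaaaSiiii ⇒ aaaaaSiiiii   [S -> a S i]
aaaaaSiiiii ⇒ aaaaaaSiiiiii   [S -> a S i]
aaaaaaSiiiiii ⇒ aaaaaaiiiiii   [S -> epsilon]

S ⇒ aSi ⇒ aaSii ⇒ aaaSiii ⇒ aaaaSiiii ⇒ aaaaaSiiiii ⇒ aaaaaaSiiiiii ⇒ aaaaaaiiiiii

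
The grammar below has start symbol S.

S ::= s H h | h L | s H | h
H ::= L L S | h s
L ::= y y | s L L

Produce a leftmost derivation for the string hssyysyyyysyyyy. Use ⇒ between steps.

S ⇒ hL   [S ::= h L]
hL ⇒ hsLL   [L ::= s L L]
hsLL ⇒ hssLLL   [L ::= s L L]
hssLLL ⇒ hssyyLL   [L ::= y y]
hssyyLL ⇒ hssyysLLL   [L ::= s L L]
hssyysLLL ⇒ hssyysyyLL   [L ::= y y]
hssyysyyLL ⇒ hssyysyyyyL   [L ::= y y]
hssyysyyyyL ⇒ hssyysyyyysLL   [L ::= s L L]
hssyysyyyysLL ⇒ hssyysyyyysyyL   [L ::= y y]
hssyysyyyysyyL ⇒ hssyysyyyysyyyy   [L ::= y y]

S ⇒ hL ⇒ hsLL ⇒ hssLLL ⇒ hssyyLL ⇒ hssyysLLL ⇒ hssyysyyLL ⇒ hssyysyyyyL ⇒ hssyysyyyysLL ⇒ hssyysyyyysyyL ⇒ hssyysyyyysyyyy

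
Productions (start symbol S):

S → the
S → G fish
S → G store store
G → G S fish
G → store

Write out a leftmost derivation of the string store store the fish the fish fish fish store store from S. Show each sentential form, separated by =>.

S => G store store => G S fish store store => store S fish store store => store G fish fish store store => store G S fish fish fish store store => store G S fish S fish fish fish store store => store store S fish S fish fish fish store store => store store the fish S fish fish fish store store => store store the fish the fish fish fish store store

S => G store store   [S → G store store]
G store store => G S fish store store   [G → G S fish]
G S fish store store => store S fish store store   [G → store]
store S fish store store => store G fish fish store store   [S → G fish]
store G fish fish store store => store G S fish fish fish store store   [G → G S fish]
store G S fish fish fish store store => store G S fish S fish fish fish store store   [G → G S fish]
store G S fish S fish fish fish store store => store store S fish S fish fish fish store store   [G → store]
store store S fish S fish fish fish store store => store store the fish S fish fish fish store store   [S → the]
store store the fish S fish fish fish store store => store store the fish the fish fish fish store store   [S → the]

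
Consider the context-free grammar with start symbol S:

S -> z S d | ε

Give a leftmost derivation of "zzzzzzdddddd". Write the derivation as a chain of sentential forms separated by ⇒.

S⇒zSd⇒zzSdd⇒zzzSddd⇒zzzzSdddd⇒zzzzzSddddd⇒zzzzzzSdddddd⇒zzzzzzdddddd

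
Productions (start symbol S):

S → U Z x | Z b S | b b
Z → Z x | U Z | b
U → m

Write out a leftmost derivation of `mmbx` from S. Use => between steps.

S=>UZx=>mZx=>mUZx=>mmZx=>mmbx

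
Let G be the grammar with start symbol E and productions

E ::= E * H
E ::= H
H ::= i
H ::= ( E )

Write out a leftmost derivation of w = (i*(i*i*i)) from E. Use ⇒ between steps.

E⇒H⇒(E)⇒(E*H)⇒(H*H)⇒(i*H)⇒(i*(E))⇒(i*(E*H))⇒(i*(E*H*H))⇒(i*(H*H*H))⇒(i*(i*H*H))⇒(i*(i*i*H))⇒(i*(i*i*i))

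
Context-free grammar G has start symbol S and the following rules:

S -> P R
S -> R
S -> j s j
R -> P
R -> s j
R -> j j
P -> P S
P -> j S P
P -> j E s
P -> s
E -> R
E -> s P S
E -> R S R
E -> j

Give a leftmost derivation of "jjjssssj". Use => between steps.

S => PR => jEsR => jRSRsR => jjjSRsR => jjjRRsR => jjjPRsR => jjjsRsR => jjjsPsR => jjjsssR => jjjssssj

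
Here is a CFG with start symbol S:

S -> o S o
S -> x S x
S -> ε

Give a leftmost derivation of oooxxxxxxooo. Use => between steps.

S=>oSo=>ooSoo=>oooSooo=>oooxSxooo=>oooxxSxxooo=>oooxxxSxxxooo=>oooxxxxxxooo

S => oSo   [S -> o S o]
oSo => ooSoo   [S -> o S o]
ooSoo => oooSooo   [S -> o S o]
oooSooo => oooxSxooo   [S -> x S x]
oooxSxooo => oooxxSxxooo   [S -> x S x]
oooxxSxxooo => oooxxxSxxxooo   [S -> x S x]
oooxxxSxxxooo => oooxxxxxxooo   [S -> ε]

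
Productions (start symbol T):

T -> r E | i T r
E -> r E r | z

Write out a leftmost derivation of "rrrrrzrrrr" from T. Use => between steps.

T => rE => rrEr => rrrErr => rrrrErrr => rrrrrErrrr => rrrrrzrrrr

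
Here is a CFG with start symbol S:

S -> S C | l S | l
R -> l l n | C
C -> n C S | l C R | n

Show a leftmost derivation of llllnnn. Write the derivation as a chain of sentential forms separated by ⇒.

S ⇒ lS   [S -> l S]
lS ⇒ llS   [S -> l S]
llS ⇒ llSC   [S -> S C]
llSC ⇒ llSCC   [S -> S C]
llSCC ⇒ lllSCC   [S -> l S]
lllSCC ⇒ lllSCCC   [S -> S C]
lllSCCC ⇒ llllCCC   [S -> l]
llllCCC ⇒ llllnCC   [C -> n]
llllnCC ⇒ llllnnC   [C -> n]
llllnnC ⇒ llllnnn   [C -> n]

S ⇒ lS ⇒ llS ⇒ llSC ⇒ llSCC ⇒ lllSCC ⇒ lllSCCC ⇒ llllCCC ⇒ llllnCC ⇒ llllnnC ⇒ llllnnn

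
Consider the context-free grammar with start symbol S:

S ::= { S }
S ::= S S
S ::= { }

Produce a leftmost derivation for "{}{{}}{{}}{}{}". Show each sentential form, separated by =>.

S=>SS=>SSS=>{}SS=>{}{S}S=>{}{{}}S=>{}{{}}SS=>{}{{}}{S}S=>{}{{}}{{}}S=>{}{{}}{{}}SS=>{}{{}}{{}}{}S=>{}{{}}{{}}{}{}

S => SS   [S ::= S S]
SS => SSS   [S ::= S S]
SSS => {}SS   [S ::= { }]
{}SS => {}{S}S   [S ::= { S }]
{}{S}S => {}{{}}S   [S ::= { }]
{}{{}}S => {}{{}}SS   [S ::= S S]
{}{{}}SS => {}{{}}{S}S   [S ::= { S }]
{}{{}}{S}S => {}{{}}{{}}S   [S ::= { }]
{}{{}}{{}}S => {}{{}}{{}}SS   [S ::= S S]
{}{{}}{{}}SS => {}{{}}{{}}{}S   [S ::= { }]
{}{{}}{{}}{}S => {}{{}}{{}}{}{}   [S ::= { }]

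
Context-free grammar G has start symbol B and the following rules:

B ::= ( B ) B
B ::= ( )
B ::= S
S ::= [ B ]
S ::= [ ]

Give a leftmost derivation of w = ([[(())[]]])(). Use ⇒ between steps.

B⇒(B)B⇒(S)B⇒([B])B⇒([S])B⇒([[B]])B⇒([[(B)B]])B⇒([[(())B]])B⇒([[(())S]])B⇒([[(())[]]])B⇒([[(())[]]])()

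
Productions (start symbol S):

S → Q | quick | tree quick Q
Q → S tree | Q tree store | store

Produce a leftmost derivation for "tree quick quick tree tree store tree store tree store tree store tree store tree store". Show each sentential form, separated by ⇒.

S ⇒ tree quick Q ⇒ tree quick Q tree store ⇒ tree quick Q tree store tree store ⇒ tree quick Q tree store tree store tree store ⇒ tree quick Q tree store tree store tree store tree store ⇒ tree quick Q tree store tree store tree store tree store tree store ⇒ tree quick Q tree store tree store tree store tree store tree store tree store ⇒ tree quick S tree tree store tree store tree store tree store tree store tree store ⇒ tree quick quick tree tree store tree store tree store tree store tree store tree store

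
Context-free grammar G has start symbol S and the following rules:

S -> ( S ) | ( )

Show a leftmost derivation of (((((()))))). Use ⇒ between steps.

S ⇒ (S) ⇒ ((S)) ⇒ (((S))) ⇒ ((((S)))) ⇒ (((((S))))) ⇒ (((((())))))

S ⇒ (S)   [S -> ( S )]
(S) ⇒ ((S))   [S -> ( S )]
((S)) ⇒ (((S)))   [S -> ( S )]
(((S))) ⇒ ((((S))))   [S -> ( S )]
((((S)))) ⇒ (((((S)))))   [S -> ( S )]
(((((S))))) ⇒ (((((())))))   [S -> ( )]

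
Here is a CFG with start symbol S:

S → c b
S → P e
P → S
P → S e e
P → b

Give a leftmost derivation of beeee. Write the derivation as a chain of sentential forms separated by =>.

S => Pe   [S → P e]
Pe => Seee   [P → S e e]
Seee => Peeee   [S → P e]
Peeee => beeee   [P → b]

S => Pe => Seee => Peeee => beeee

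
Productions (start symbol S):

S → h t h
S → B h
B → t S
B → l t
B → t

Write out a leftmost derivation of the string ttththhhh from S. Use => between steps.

S=>Bh=>tSh=>tBhh=>ttShh=>ttBhhh=>tttShhh=>ttththhhh

S => Bh   [S → B h]
Bh => tSh   [B → t S]
tSh => tBhh   [S → B h]
tBhh => ttShh   [B → t S]
ttShh => ttBhhh   [S → B h]
ttBhhh => tttShhh   [B → t S]
tttShhh => ttththhhh   [S → h t h]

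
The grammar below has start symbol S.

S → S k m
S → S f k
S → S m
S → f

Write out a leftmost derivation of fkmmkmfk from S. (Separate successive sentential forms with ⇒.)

S ⇒ Sfk ⇒ Skmfk ⇒ Smkmfk ⇒ Skmmkmfk ⇒ fkmmkmfk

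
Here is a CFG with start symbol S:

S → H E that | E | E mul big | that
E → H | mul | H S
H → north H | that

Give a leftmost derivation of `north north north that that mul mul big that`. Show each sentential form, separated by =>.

S => H E that   [S → H E that]
H E that => north H E that   [H → north H]
north H E that => north north H E that   [H → north H]
north north H E that => north north north H E that   [H → north H]
north north north H E that => north north north that E that   [H → that]
north north north that E that => north north north that H S that   [E → H S]
north north north that H S that => north north north that that S that   [H → that]
north north north that that S that => north north north that that E mul big that   [S → E mul big]
north north north that that E mul big that => north north north that that mul mul big that   [E → mul]

S => H E that => north H E that => north north H E that => north north north H E that => north north north that E that => north north north that H S that => north north north that that S that => north north north that that E mul big that => north north north that that mul mul big that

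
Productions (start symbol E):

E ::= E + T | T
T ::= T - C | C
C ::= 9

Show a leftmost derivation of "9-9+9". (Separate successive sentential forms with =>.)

E => E+T => T+T => T-C+T => C-C+T => 9-C+T => 9-9+T => 9-9+C => 9-9+9

E => E+T   [E ::= E + T]
E+T => T+T   [E ::= T]
T+T => T-C+T   [T ::= T - C]
T-C+T => C-C+T   [T ::= C]
C-C+T => 9-C+T   [C ::= 9]
9-C+T => 9-9+T   [C ::= 9]
9-9+T => 9-9+C   [T ::= C]
9-9+C => 9-9+9   [C ::= 9]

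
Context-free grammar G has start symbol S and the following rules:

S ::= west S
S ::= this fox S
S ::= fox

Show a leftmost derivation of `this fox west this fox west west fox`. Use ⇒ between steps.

S ⇒ this fox S ⇒ this fox west S ⇒ this fox west this fox S ⇒ this fox west this fox west S ⇒ this fox west this fox west west S ⇒ this fox west this fox west west fox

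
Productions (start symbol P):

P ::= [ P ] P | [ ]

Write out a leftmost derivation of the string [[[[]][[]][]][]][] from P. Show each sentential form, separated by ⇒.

P ⇒ [P]P   [P ::= [ P ] P]
[P]P ⇒ [[P]P]P   [P ::= [ P ] P]
[[P]P]P ⇒ [[[P]P]P]P   [P ::= [ P ] P]
[[[P]P]P]P ⇒ [[[[]]P]P]P   [P ::= [ ]]
[[[[]]P]P]P ⇒ [[[[]][P]P]P]P   [P ::= [ P ] P]
[[[[]][P]P]P]P ⇒ [[[[]][[]]P]P]P   [P ::= [ ]]
[[[[]][[]]P]P]P ⇒ [[[[]][[]][]]P]P   [P ::= [ ]]
[[[[]][[]][]]P]P ⇒ [[[[]][[]][]][]]P   [P ::= [ ]]
[[[[]][[]][]][]]P ⇒ [[[[]][[]][]][]][]   [P ::= [ ]]

P⇒[P]P⇒[[P]P]P⇒[[[P]P]P]P⇒[[[[]]P]P]P⇒[[[[]][P]P]P]P⇒[[[[]][[]]P]P]P⇒[[[[]][[]][]]P]P⇒[[[[]][[]][]][]]P⇒[[[[]][[]][]][]][]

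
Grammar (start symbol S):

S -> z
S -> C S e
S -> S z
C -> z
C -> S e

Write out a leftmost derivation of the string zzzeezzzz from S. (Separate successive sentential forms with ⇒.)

S⇒Sz⇒Szz⇒Szzz⇒Szzzz⇒CSezzzz⇒zSezzzz⇒zCSeezzzz⇒zzSeezzzz⇒zzzeezzzz

S ⇒ Sz   [S -> S z]
Sz ⇒ Szz   [S -> S z]
Szz ⇒ Szzz   [S -> S z]
Szzz ⇒ Szzzz   [S -> S z]
Szzzz ⇒ CSezzzz   [S -> C S e]
CSezzzz ⇒ zSezzzz   [C -> z]
zSezzzz ⇒ zCSeezzzz   [S -> C S e]
zCSeezzzz ⇒ zzSeezzzz   [C -> z]
zzSeezzzz ⇒ zzzeezzzz   [S -> z]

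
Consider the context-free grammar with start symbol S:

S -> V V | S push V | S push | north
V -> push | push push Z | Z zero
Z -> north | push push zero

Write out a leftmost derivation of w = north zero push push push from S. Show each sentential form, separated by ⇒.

S ⇒ S push V   [S -> S push V]
S push V ⇒ V V push V   [S -> V V]
V V push V ⇒ Z zero V push V   [V -> Z zero]
Z zero V push V ⇒ north zero V push V   [Z -> north]
north zero V push V ⇒ north zero push push V   [V -> push]
north zero push push V ⇒ north zero push push push   [V -> push]

S ⇒ S push V ⇒ V V push V ⇒ Z zero V push V ⇒ north zero V push V ⇒ north zero push push V ⇒ north zero push push push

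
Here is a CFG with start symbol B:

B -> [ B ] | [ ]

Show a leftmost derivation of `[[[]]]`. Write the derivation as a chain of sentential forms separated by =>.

B=>[B]=>[[B]]=>[[[]]]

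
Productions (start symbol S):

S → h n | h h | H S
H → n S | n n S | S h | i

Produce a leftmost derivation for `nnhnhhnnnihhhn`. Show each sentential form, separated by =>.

S => HS => nnSS => nnHSS => nnShSS => nnhnhSS => nnhnhhnS => nnhnhhnHS => nnhnhhnnnSS => nnhnhhnnnHSS => nnhnhhnnniSS => nnhnhhnnnihhS => nnhnhhnnnihhhn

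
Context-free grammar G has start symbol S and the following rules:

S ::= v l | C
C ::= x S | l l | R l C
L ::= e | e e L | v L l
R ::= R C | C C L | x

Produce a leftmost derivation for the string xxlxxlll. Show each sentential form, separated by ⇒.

S ⇒ C ⇒ xS ⇒ xC ⇒ xRlC ⇒ xxlC ⇒ xxlxS ⇒ xxlxC ⇒ xxlxRlC ⇒ xxlxxlC ⇒ xxlxxlll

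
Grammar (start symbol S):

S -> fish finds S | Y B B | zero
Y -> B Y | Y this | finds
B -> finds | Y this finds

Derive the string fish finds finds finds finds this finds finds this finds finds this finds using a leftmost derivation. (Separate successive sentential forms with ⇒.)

S ⇒ fish finds S ⇒ fish finds Y B B ⇒ fish finds B Y B B ⇒ fish finds finds Y B B ⇒ fish finds finds Y this B B ⇒ fish finds finds B Y this B B ⇒ fish finds finds finds Y this B B ⇒ fish finds finds finds B Y this B B ⇒ fish finds finds finds Y this finds Y this B B ⇒ fish finds finds finds finds this finds Y this B B ⇒ fish finds finds finds finds this finds finds this B B ⇒ fish finds finds finds finds this finds finds this finds B ⇒ fish finds finds finds finds this finds finds this finds Y this finds ⇒ fish finds finds finds finds this finds finds this finds finds this finds

S ⇒ fish finds S   [S -> fish finds S]
fish finds S ⇒ fish finds Y B B   [S -> Y B B]
fish finds Y B B ⇒ fish finds B Y B B   [Y -> B Y]
fish finds B Y B B ⇒ fish finds finds Y B B   [B -> finds]
fish finds finds Y B B ⇒ fish finds finds Y this B B   [Y -> Y this]
fish finds finds Y this B B ⇒ fish finds finds B Y this B B   [Y -> B Y]
fish finds finds B Y this B B ⇒ fish finds finds finds Y this B B   [B -> finds]
fish finds finds finds Y this B B ⇒ fish finds finds finds B Y this B B   [Y -> B Y]
fish finds finds finds B Y this B B ⇒ fish finds finds finds Y this finds Y this B B   [B -> Y this finds]
fish finds finds finds Y this finds Y this B B ⇒ fish finds finds finds finds this finds Y this B B   [Y -> finds]
fish finds finds finds finds this finds Y this B B ⇒ fish finds finds finds finds this finds finds this B B   [Y -> finds]
fish finds finds finds finds this finds finds this B B ⇒ fish finds finds finds finds this finds finds this finds B   [B -> finds]
fish finds finds finds finds this finds finds this finds B ⇒ fish finds finds finds finds this finds finds this finds Y this finds   [B -> Y this finds]
fish finds finds finds finds this finds finds this finds Y this finds ⇒ fish finds finds finds finds this finds finds this finds finds this finds   [Y -> finds]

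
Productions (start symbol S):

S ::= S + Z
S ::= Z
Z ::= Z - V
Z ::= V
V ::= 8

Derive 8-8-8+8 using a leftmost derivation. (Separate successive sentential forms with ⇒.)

S ⇒ S+Z ⇒ Z+Z ⇒ Z-V+Z ⇒ Z-V-V+Z ⇒ V-V-V+Z ⇒ 8-V-V+Z ⇒ 8-8-V+Z ⇒ 8-8-8+Z ⇒ 8-8-8+V ⇒ 8-8-8+8

S ⇒ S+Z   [S ::= S + Z]
S+Z ⇒ Z+Z   [S ::= Z]
Z+Z ⇒ Z-V+Z   [Z ::= Z - V]
Z-V+Z ⇒ Z-V-V+Z   [Z ::= Z - V]
Z-V-V+Z ⇒ V-V-V+Z   [Z ::= V]
V-V-V+Z ⇒ 8-V-V+Z   [V ::= 8]
8-V-V+Z ⇒ 8-8-V+Z   [V ::= 8]
8-8-V+Z ⇒ 8-8-8+Z   [V ::= 8]
8-8-8+Z ⇒ 8-8-8+V   [Z ::= V]
8-8-8+V ⇒ 8-8-8+8   [V ::= 8]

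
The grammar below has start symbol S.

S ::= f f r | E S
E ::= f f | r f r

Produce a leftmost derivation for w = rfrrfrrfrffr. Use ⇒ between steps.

S ⇒ ES   [S ::= E S]
ES ⇒ rfrS   [E ::= r f r]
rfrS ⇒ rfrES   [S ::= E S]
rfrES ⇒ rfrrfrS   [E ::= r f r]
rfrrfrS ⇒ rfrrfrES   [S ::= E S]
rfrrfrES ⇒ rfrrfrrfrS   [E ::= r f r]
rfrrfrrfrS ⇒ rfrrfrrfrffr   [S ::= f f r]

S ⇒ ES ⇒ rfrS ⇒ rfrES ⇒ rfrrfrS ⇒ rfrrfrES ⇒ rfrrfrrfrS ⇒ rfrrfrrfrffr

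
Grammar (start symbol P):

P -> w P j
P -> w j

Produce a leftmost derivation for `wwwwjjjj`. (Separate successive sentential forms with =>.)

P=>wPj=>wwPjj=>wwwPjjj=>wwwwjjjj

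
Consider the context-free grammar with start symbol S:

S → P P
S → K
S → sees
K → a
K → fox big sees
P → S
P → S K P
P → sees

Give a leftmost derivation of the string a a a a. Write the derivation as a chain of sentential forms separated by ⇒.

S ⇒ P P ⇒ S P ⇒ K P ⇒ a P ⇒ a S K P ⇒ a K K P ⇒ a a K P ⇒ a a a P ⇒ a a a S ⇒ a a a K ⇒ a a a a

S ⇒ P P   [S → P P]
P P ⇒ S P   [P → S]
S P ⇒ K P   [S → K]
K P ⇒ a P   [K → a]
a P ⇒ a S K P   [P → S K P]
a S K P ⇒ a K K P   [S → K]
a K K P ⇒ a a K P   [K → a]
a a K P ⇒ a a a P   [K → a]
a a a P ⇒ a a a S   [P → S]
a a a S ⇒ a a a K   [S → K]
a a a K ⇒ a a a a   [K → a]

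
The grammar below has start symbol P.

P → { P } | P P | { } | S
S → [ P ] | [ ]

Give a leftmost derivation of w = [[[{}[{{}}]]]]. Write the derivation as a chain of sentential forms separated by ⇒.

P ⇒ S ⇒ [P] ⇒ [S] ⇒ [[P]] ⇒ [[S]] ⇒ [[[P]]] ⇒ [[[PP]]] ⇒ [[[{}P]]] ⇒ [[[{}S]]] ⇒ [[[{}[P]]]] ⇒ [[[{}[{P}]]]] ⇒ [[[{}[{{}}]]]]

P ⇒ S   [P → S]
S ⇒ [P]   [S → [ P ]]
[P] ⇒ [S]   [P → S]
[S] ⇒ [[P]]   [S → [ P ]]
[[P]] ⇒ [[S]]   [P → S]
[[S]] ⇒ [[[P]]]   [S → [ P ]]
[[[P]]] ⇒ [[[PP]]]   [P → P P]
[[[PP]]] ⇒ [[[{}P]]]   [P → { }]
[[[{}P]]] ⇒ [[[{}S]]]   [P → S]
[[[{}S]]] ⇒ [[[{}[P]]]]   [S → [ P ]]
[[[{}[P]]]] ⇒ [[[{}[{P}]]]]   [P → { P }]
[[[{}[{P}]]]] ⇒ [[[{}[{{}}]]]]   [P → { }]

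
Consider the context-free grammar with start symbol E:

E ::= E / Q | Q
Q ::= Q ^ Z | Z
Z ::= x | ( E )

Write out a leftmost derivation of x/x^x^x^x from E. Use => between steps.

E => E/Q => Q/Q => Z/Q => x/Q => x/Q^Z => x/Q^Z^Z => x/Q^Z^Z^Z => x/Z^Z^Z^Z => x/x^Z^Z^Z => x/x^x^Z^Z => x/x^x^x^Z => x/x^x^x^x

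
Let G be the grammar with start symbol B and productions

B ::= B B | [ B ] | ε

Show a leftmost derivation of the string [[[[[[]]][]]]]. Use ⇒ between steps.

B⇒[B]⇒[[B]]⇒[[[B]]]⇒[[[BB]]]⇒[[[[B]B]]]⇒[[[[[B]]B]]]⇒[[[[[[B]]]B]]]⇒[[[[[[]]]B]]]⇒[[[[[[]]][B]]]]⇒[[[[[[]]][]]]]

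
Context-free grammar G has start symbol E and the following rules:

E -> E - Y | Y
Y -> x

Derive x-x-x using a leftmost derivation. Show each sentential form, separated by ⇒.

E ⇒ E-Y   [E -> E - Y]
E-Y ⇒ E-Y-Y   [E -> E - Y]
E-Y-Y ⇒ Y-Y-Y   [E -> Y]
Y-Y-Y ⇒ x-Y-Y   [Y -> x]
x-Y-Y ⇒ x-x-Y   [Y -> x]
x-x-Y ⇒ x-x-x   [Y -> x]

E ⇒ E-Y ⇒ E-Y-Y ⇒ Y-Y-Y ⇒ x-Y-Y ⇒ x-x-Y ⇒ x-x-x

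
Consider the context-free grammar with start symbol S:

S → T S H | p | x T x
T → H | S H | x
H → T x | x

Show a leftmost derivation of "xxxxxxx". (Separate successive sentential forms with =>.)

S=>xTx=>xSHx=>xxTxHx=>xxxxHx=>xxxxTxx=>xxxxxxx

S => xTx   [S → x T x]
xTx => xSHx   [T → S H]
xSHx => xxTxHx   [S → x T x]
xxTxHx => xxxxHx   [T → x]
xxxxHx => xxxxTxx   [H → T x]
xxxxTxx => xxxxxxx   [T → x]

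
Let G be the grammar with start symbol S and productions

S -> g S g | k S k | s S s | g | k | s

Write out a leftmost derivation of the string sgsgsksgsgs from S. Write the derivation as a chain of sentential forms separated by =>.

S=>sSs=>sgSgs=>sgsSsgs=>sgsgSgsgs=>sgsgsSsgsgs=>sgsgsksgsgs

S => sSs   [S -> s S s]
sSs => sgSgs   [S -> g S g]
sgSgs => sgsSsgs   [S -> s S s]
sgsSsgs => sgsgSgsgs   [S -> g S g]
sgsgSgsgs => sgsgsSsgsgs   [S -> s S s]
sgsgsSsgsgs => sgsgsksgsgs   [S -> k]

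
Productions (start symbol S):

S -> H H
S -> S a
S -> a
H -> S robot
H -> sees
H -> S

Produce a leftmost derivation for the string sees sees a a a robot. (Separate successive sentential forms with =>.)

S => H H   [S -> H H]
H H => sees H   [H -> sees]
sees H => sees S   [H -> S]
sees S => sees H H   [S -> H H]
sees H H => sees sees H   [H -> sees]
sees sees H => sees sees S robot   [H -> S robot]
sees sees S robot => sees sees S a robot   [S -> S a]
sees sees S a robot => sees sees S a a robot   [S -> S a]
sees sees S a a robot => sees sees a a a robot   [S -> a]

S => H H => sees H => sees S => sees H H => sees sees H => sees sees S robot => sees sees S a robot => sees sees S a a robot => sees sees a a a robot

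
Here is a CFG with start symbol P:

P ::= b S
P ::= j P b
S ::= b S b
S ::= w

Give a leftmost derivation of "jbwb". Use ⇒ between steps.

P ⇒ jPb   [P ::= j P b]
jPb ⇒ jbSb   [P ::= b S]
jbSb ⇒ jbwb   [S ::= w]

P ⇒ jPb ⇒ jbSb ⇒ jbwb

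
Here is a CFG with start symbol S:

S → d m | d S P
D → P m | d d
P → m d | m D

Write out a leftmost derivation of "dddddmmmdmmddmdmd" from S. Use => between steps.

S=>dSP=>ddSPP=>dddSPPP=>ddddSPPPP=>dddddmPPPP=>dddddmmDPPP=>dddddmmPmPPP=>dddddmmmdmPPP=>dddddmmmdmmDPP=>dddddmmmdmmddPP=>dddddmmmdmmddmdP=>dddddmmmdmmddmdmd

S => dSP   [S → d S P]
dSP => ddSPP   [S → d S P]
ddSPP => dddSPPP   [S → d S P]
dddSPPP => ddddSPPPP   [S → d S P]
ddddSPPPP => dddddmPPPP   [S → d m]
dddddmPPPP => dddddmmDPPP   [P → m D]
dddddmmDPPP => dddddmmPmPPP   [D → P m]
dddddmmPmPPP => dddddmmmdmPPP   [P → m d]
dddddmmmdmPPP => dddddmmmdmmDPP   [P → m D]
dddddmmmdmmDPP => dddddmmmdmmddPP   [D → d d]
dddddmmmdmmddPP => dddddmmmdmmddmdP   [P → m d]
dddddmmmdmmddmdP => dddddmmmdmmddmdmd   [P → m d]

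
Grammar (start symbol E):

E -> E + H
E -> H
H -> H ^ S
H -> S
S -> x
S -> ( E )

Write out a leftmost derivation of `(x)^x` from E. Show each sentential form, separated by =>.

E=>H=>H^S=>S^S=>(E)^S=>(H)^S=>(S)^S=>(x)^S=>(x)^x

E => H   [E -> H]
H => H^S   [H -> H ^ S]
H^S => S^S   [H -> S]
S^S => (E)^S   [S -> ( E )]
(E)^S => (H)^S   [E -> H]
(H)^S => (S)^S   [H -> S]
(S)^S => (x)^S   [S -> x]
(x)^S => (x)^x   [S -> x]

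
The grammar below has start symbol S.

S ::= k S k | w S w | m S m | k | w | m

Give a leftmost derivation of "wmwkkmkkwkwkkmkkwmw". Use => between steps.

S=>wSw=>wmSmw=>wmwSwmw=>wmwkSkwmw=>wmwkkSkkwmw=>wmwkkmSmkkwmw=>wmwkkmkSkmkkwmw=>wmwkkmkkSkkmkkwmw=>wmwkkmkkwSwkkmkkwmw=>wmwkkmkkwkwkkmkkwmw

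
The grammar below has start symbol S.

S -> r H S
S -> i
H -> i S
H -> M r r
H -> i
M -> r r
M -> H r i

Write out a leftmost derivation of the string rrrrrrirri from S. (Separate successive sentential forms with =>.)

S=>rHS=>rMrrS=>rHrirrS=>rMrrrirrS=>rrrrrrirrS=>rrrrrrirri

S => rHS   [S -> r H S]
rHS => rMrrS   [H -> M r r]
rMrrS => rHrirrS   [M -> H r i]
rHrirrS => rMrrrirrS   [H -> M r r]
rMrrrirrS => rrrrrrirrS   [M -> r r]
rrrrrrirrS => rrrrrrirri   [S -> i]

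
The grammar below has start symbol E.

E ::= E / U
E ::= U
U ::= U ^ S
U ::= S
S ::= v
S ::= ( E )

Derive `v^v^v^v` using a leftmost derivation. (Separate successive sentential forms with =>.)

E => U => U^S => U^S^S => U^S^S^S => S^S^S^S => v^S^S^S => v^v^S^S => v^v^v^S => v^v^v^v

E => U   [E ::= U]
U => U^S   [U ::= U ^ S]
U^S => U^S^S   [U ::= U ^ S]
U^S^S => U^S^S^S   [U ::= U ^ S]
U^S^S^S => S^S^S^S   [U ::= S]
S^S^S^S => v^S^S^S   [S ::= v]
v^S^S^S => v^v^S^S   [S ::= v]
v^v^S^S => v^v^v^S   [S ::= v]
v^v^v^S => v^v^v^v   [S ::= v]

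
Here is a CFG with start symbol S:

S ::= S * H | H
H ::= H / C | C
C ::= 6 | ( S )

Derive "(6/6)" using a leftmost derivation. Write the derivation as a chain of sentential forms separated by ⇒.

S ⇒ H   [S ::= H]
H ⇒ C   [H ::= C]
C ⇒ (S)   [C ::= ( S )]
(S) ⇒ (H)   [S ::= H]
(H) ⇒ (H/C)   [H ::= H / C]
(H/C) ⇒ (C/C)   [H ::= C]
(C/C) ⇒ (6/C)   [C ::= 6]
(6/C) ⇒ (6/6)   [C ::= 6]

S ⇒ H ⇒ C ⇒ (S) ⇒ (H) ⇒ (H/C) ⇒ (C/C) ⇒ (6/C) ⇒ (6/6)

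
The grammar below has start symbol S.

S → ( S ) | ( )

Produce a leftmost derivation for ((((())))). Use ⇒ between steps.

S ⇒ (S) ⇒ ((S)) ⇒ (((S))) ⇒ ((((S)))) ⇒ ((((()))))

S ⇒ (S)   [S → ( S )]
(S) ⇒ ((S))   [S → ( S )]
((S)) ⇒ (((S)))   [S → ( S )]
(((S))) ⇒ ((((S))))   [S → ( S )]
((((S)))) ⇒ ((((()))))   [S → ( )]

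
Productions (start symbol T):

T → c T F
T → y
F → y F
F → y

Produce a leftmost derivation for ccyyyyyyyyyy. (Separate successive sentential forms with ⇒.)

T ⇒ cTF   [T → c T F]
cTF ⇒ ccTFF   [T → c T F]
ccTFF ⇒ ccyFF   [T → y]
ccyFF ⇒ ccyyFF   [F → y F]
ccyyFF ⇒ ccyyyFF   [F → y F]
ccyyyFF ⇒ ccyyyyFF   [F → y F]
ccyyyyFF ⇒ ccyyyyyFF   [F → y F]
ccyyyyyFF ⇒ ccyyyyyyFF   [F → y F]
ccyyyyyyFF ⇒ ccyyyyyyyFF   [F → y F]
ccyyyyyyyFF ⇒ ccyyyyyyyyFF   [F → y F]
ccyyyyyyyyFF ⇒ ccyyyyyyyyyF   [F → y]
ccyyyyyyyyyF ⇒ ccyyyyyyyyyy   [F → y]

T⇒cTF⇒ccTFF⇒ccyFF⇒ccyyFF⇒ccyyyFF⇒ccyyyyFF⇒ccyyyyyFF⇒ccyyyyyyFF⇒ccyyyyyyyFF⇒ccyyyyyyyyFF⇒ccyyyyyyyyyF⇒ccyyyyyyyyyy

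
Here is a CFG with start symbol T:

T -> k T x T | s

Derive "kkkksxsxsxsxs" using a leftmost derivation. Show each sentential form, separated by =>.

T => kTxT   [T -> k T x T]
kTxT => kkTxTxT   [T -> k T x T]
kkTxTxT => kkkTxTxTxT   [T -> k T x T]
kkkTxTxTxT => kkkkTxTxTxTxT   [T -> k T x T]
kkkkTxTxTxTxT => kkkksxTxTxTxT   [T -> s]
kkkksxTxTxTxT => kkkksxsxTxTxT   [T -> s]
kkkksxsxTxTxT => kkkksxsxsxTxT   [T -> s]
kkkksxsxsxTxT => kkkksxsxsxsxT   [T -> s]
kkkksxsxsxsxT => kkkksxsxsxsxs   [T -> s]

T => kTxT => kkTxTxT => kkkTxTxTxT => kkkkTxTxTxTxT => kkkksxTxTxTxT => kkkksxsxTxTxT => kkkksxsxsxTxT => kkkksxsxsxsxT => kkkksxsxsxsxs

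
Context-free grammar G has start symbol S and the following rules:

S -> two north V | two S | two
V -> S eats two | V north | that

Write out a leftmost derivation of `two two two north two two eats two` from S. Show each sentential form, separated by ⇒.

S ⇒ two S   [S -> two S]
two S ⇒ two two S   [S -> two S]
two two S ⇒ two two two north V   [S -> two north V]
two two two north V ⇒ two two two north S eats two   [V -> S eats two]
two two two north S eats two ⇒ two two two north two S eats two   [S -> two S]
two two two north two S eats two ⇒ two two two north two two eats two   [S -> two]

S ⇒ two S ⇒ two two S ⇒ two two two north V ⇒ two two two north S eats two ⇒ two two two north two S eats two ⇒ two two two north two two eats two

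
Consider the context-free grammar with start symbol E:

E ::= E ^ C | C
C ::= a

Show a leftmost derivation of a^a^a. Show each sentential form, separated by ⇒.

E ⇒ E^C   [E ::= E ^ C]
E^C ⇒ E^C^C   [E ::= E ^ C]
E^C^C ⇒ C^C^C   [E ::= C]
C^C^C ⇒ a^C^C   [C ::= a]
a^C^C ⇒ a^a^C   [C ::= a]
a^a^C ⇒ a^a^a   [C ::= a]

E⇒E^C⇒E^C^C⇒C^C^C⇒a^C^C⇒a^a^C⇒a^a^a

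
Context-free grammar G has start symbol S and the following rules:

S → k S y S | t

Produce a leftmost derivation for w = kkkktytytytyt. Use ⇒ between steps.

S⇒kSyS⇒kkSySyS⇒kkkSySySyS⇒kkkkSySySySyS⇒kkkktySySySyS⇒kkkktytySySyS⇒kkkktytytySyS⇒kkkktytytytyS⇒kkkktytytytyt

S ⇒ kSyS   [S → k S y S]
kSyS ⇒ kkSySyS   [S → k S y S]
kkSySyS ⇒ kkkSySySyS   [S → k S y S]
kkkSySySyS ⇒ kkkkSySySySyS   [S → k S y S]
kkkkSySySySyS ⇒ kkkktySySySyS   [S → t]
kkkktySySySyS ⇒ kkkktytySySyS   [S → t]
kkkktytySySyS ⇒ kkkktytytySyS   [S → t]
kkkktytytySyS ⇒ kkkktytytytyS   [S → t]
kkkktytytytyS ⇒ kkkktytytytyt   [S → t]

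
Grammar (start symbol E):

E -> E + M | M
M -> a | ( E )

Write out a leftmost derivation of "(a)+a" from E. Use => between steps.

E => E+M => M+M => (E)+M => (M)+M => (a)+M => (a)+a

E => E+M   [E -> E + M]
E+M => M+M   [E -> M]
M+M => (E)+M   [M -> ( E )]
(E)+M => (M)+M   [E -> M]
(M)+M => (a)+M   [M -> a]
(a)+M => (a)+a   [M -> a]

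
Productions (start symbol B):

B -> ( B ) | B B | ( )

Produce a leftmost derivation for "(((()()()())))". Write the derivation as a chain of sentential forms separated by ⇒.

B ⇒ (B) ⇒ ((B)) ⇒ (((B))) ⇒ (((BB))) ⇒ (((BBB))) ⇒ (((BBBB))) ⇒ (((()BBB))) ⇒ (((()()BB))) ⇒ (((()()()B))) ⇒ (((()()()())))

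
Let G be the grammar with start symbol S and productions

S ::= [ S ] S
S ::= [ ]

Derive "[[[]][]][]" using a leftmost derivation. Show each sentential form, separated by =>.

S => [S]S   [S ::= [ S ] S]
[S]S => [[S]S]S   [S ::= [ S ] S]
[[S]S]S => [[[]]S]S   [S ::= [ ]]
[[[]]S]S => [[[]][]]S   [S ::= [ ]]
[[[]][]]S => [[[]][]][]   [S ::= [ ]]

S => [S]S => [[S]S]S => [[[]]S]S => [[[]][]]S => [[[]][]][]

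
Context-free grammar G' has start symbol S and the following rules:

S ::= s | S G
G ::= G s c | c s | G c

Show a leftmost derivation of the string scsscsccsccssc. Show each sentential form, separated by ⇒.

S ⇒ SG ⇒ SGG ⇒ sGG ⇒ sGscG ⇒ sGcscG ⇒ sGsccscG ⇒ sGscsccscG ⇒ scsscsccscG ⇒ scsscsccscGsc ⇒ scsscsccsccssc

S ⇒ SG   [S ::= S G]
SG ⇒ SGG   [S ::= S G]
SGG ⇒ sGG   [S ::= s]
sGG ⇒ sGscG   [G ::= G s c]
sGscG ⇒ sGcscG   [G ::= G c]
sGcscG ⇒ sGsccscG   [G ::= G s c]
sGsccscG ⇒ sGscsccscG   [G ::= G s c]
sGscsccscG ⇒ scsscsccscG   [G ::= c s]
scsscsccscG ⇒ scsscsccscGsc   [G ::= G s c]
scsscsccscGsc ⇒ scsscsccsccssc   [G ::= c s]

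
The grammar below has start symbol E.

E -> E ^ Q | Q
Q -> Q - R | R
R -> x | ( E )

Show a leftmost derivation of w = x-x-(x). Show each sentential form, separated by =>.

E => Q   [E -> Q]
Q => Q-R   [Q -> Q - R]
Q-R => Q-R-R   [Q -> Q - R]
Q-R-R => R-R-R   [Q -> R]
R-R-R => x-R-R   [R -> x]
x-R-R => x-x-R   [R -> x]
x-x-R => x-x-(E)   [R -> ( E )]
x-x-(E) => x-x-(Q)   [E -> Q]
x-x-(Q) => x-x-(R)   [Q -> R]
x-x-(R) => x-x-(x)   [R -> x]

E=>Q=>Q-R=>Q-R-R=>R-R-R=>x-R-R=>x-x-R=>x-x-(E)=>x-x-(Q)=>x-x-(R)=>x-x-(x)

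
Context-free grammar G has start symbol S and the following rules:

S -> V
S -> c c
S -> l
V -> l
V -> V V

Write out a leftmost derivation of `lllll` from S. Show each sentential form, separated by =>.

S => V => VV => VVV => lVV => lVVV => lVVVV => llVVV => lllVV => llllV => lllll

S => V   [S -> V]
V => VV   [V -> V V]
VV => VVV   [V -> V V]
VVV => lVV   [V -> l]
lVV => lVVV   [V -> V V]
lVVV => lVVVV   [V -> V V]
lVVVV => llVVV   [V -> l]
llVVV => lllVV   [V -> l]
lllVV => llllV   [V -> l]
llllV => lllll   [V -> l]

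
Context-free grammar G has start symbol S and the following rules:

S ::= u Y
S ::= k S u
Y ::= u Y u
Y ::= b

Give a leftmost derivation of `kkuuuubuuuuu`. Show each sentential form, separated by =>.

S => kSu   [S ::= k S u]
kSu => kkSuu   [S ::= k S u]
kkSuu => kkuYuu   [S ::= u Y]
kkuYuu => kkuuYuuu   [Y ::= u Y u]
kkuuYuuu => kkuuuYuuuu   [Y ::= u Y u]
kkuuuYuuuu => kkuuuuYuuuuu   [Y ::= u Y u]
kkuuuuYuuuuu => kkuuuubuuuuu   [Y ::= b]

S=>kSu=>kkSuu=>kkuYuu=>kkuuYuuu=>kkuuuYuuuu=>kkuuuuYuuuuu=>kkuuuubuuuuu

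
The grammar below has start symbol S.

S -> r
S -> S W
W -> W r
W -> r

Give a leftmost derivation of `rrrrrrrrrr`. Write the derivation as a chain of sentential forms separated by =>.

S => SW => SWW => rWW => rWrW => rWrrW => rWrrrW => rWrrrrW => rrrrrrW => rrrrrrWr => rrrrrrWrr => rrrrrrWrrr => rrrrrrrrrr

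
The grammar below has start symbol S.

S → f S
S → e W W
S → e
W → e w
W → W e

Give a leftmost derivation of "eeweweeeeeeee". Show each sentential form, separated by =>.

S => eWW   [S → e W W]
eWW => eewW   [W → e w]
eewW => eewWe   [W → W e]
eewWe => eewWee   [W → W e]
eewWee => eewWeee   [W → W e]
eewWeee => eewWeeee   [W → W e]
eewWeeee => eewWeeeee   [W → W e]
eewWeeeee => eewWeeeeee   [W → W e]
eewWeeeeee => eewWeeeeeee   [W → W e]
eewWeeeeeee => eewWeeeeeeee   [W → W e]
eewWeeeeeeee => eeweweeeeeeee   [W → e w]

S => eWW => eewW => eewWe => eewWee => eewWeee => eewWeeee => eewWeeeee => eewWeeeeee => eewWeeeeeee => eewWeeeeeeee => eeweweeeeeeee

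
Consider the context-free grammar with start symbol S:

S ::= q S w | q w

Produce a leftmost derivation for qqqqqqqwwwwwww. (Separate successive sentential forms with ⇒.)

S ⇒ qSw ⇒ qqSww ⇒ qqqSwww ⇒ qqqqSwwww ⇒ qqqqqSwwwww ⇒ qqqqqqSwwwwww ⇒ qqqqqqqwwwwwww

S ⇒ qSw   [S ::= q S w]
qSw ⇒ qqSww   [S ::= q S w]
qqSww ⇒ qqqSwww   [S ::= q S w]
qqqSwww ⇒ qqqqSwwww   [S ::= q S w]
qqqqSwwww ⇒ qqqqqSwwwww   [S ::= q S w]
qqqqqSwwwww ⇒ qqqqqqSwwwwww   [S ::= q S w]
qqqqqqSwwwwww ⇒ qqqqqqqwwwwwww   [S ::= q w]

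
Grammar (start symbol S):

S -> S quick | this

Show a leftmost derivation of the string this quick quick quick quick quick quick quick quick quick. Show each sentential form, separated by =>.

S => S quick   [S -> S quick]
S quick => S quick quick   [S -> S quick]
S quick quick => S quick quick quick   [S -> S quick]
S quick quick quick => S quick quick quick quick   [S -> S quick]
S quick quick quick quick => S quick quick quick quick quick   [S -> S quick]
S quick quick quick quick quick => S quick quick quick quick quick quick   [S -> S quick]
S quick quick quick quick quick quick => S quick quick quick quick quick quick quick   [S -> S quick]
S quick quick quick quick quick quick quick => S quick quick quick quick quick quick quick quick   [S -> S quick]
S quick quick quick quick quick quick quick quick => S quick quick quick quick quick quick quick quick quick   [S -> S quick]
S quick quick quick quick quick quick quick quick quick => this quick quick quick quick quick quick quick quick quick   [S -> this]

S => S quick => S quick quick => S quick quick quick => S quick quick quick quick => S quick quick quick quick quick => S quick quick quick quick quick quick => S quick quick quick quick quick quick quick => S quick quick quick quick quick quick quick quick => S quick quick quick quick quick quick quick quick quick => this quick quick quick quick quick quick quick quick quick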